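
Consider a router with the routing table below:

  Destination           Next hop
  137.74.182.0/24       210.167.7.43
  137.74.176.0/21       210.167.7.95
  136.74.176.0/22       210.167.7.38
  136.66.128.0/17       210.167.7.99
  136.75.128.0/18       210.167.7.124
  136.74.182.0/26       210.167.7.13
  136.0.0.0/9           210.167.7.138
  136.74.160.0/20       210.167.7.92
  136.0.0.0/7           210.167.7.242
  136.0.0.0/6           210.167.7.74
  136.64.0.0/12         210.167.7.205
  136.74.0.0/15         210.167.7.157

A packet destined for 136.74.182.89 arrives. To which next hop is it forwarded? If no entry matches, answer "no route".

210.167.7.157

Routes whose prefix contains 136.74.182.89:
  136.0.0.0/6 (136.0.0.0 - 139.255.255.255) -> 210.167.7.74
  136.0.0.0/7 (136.0.0.0 - 137.255.255.255) -> 210.167.7.242
  136.0.0.0/9 (136.0.0.0 - 136.127.255.255) -> 210.167.7.138
  136.64.0.0/12 (136.64.0.0 - 136.79.255.255) -> 210.167.7.205
  136.74.0.0/15 (136.74.0.0 - 136.75.255.255) -> 210.167.7.157
More-specific entries that do NOT match:
  136.74.182.0/26 (136.74.182.0 - 136.74.182.63) does not contain 136.74.182.89
  137.74.182.0/24 (137.74.182.0 - 137.74.182.255) does not contain 136.74.182.89
  136.74.176.0/22 (136.74.176.0 - 136.74.179.255) does not contain 136.74.182.89
  137.74.176.0/21 (137.74.176.0 - 137.74.183.255) does not contain 136.74.182.89
  136.74.160.0/20 (136.74.160.0 - 136.74.175.255) does not contain 136.74.182.89
  136.75.128.0/18 (136.75.128.0 - 136.75.191.255) does not contain 136.74.182.89
  136.66.128.0/17 (136.66.128.0 - 136.66.255.255) does not contain 136.74.182.89
Longest matching prefix is /15 -> next hop 210.167.7.157.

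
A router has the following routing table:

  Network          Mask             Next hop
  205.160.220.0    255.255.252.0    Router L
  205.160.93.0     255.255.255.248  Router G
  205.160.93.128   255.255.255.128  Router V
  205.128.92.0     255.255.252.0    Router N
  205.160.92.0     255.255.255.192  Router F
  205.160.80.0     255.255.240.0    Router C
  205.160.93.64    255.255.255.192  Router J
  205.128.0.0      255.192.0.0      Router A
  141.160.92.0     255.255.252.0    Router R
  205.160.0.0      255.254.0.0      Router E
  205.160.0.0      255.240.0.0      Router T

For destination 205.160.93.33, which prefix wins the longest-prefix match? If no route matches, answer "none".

Entries matching 205.160.93.33:
  205.128.0.0/10 (205.128.0.0 - 205.191.255.255)
  205.160.0.0/12 (205.160.0.0 - 205.175.255.255)
  205.160.0.0/15 (205.160.0.0 - 205.161.255.255)
  205.160.80.0/20 (205.160.80.0 - 205.160.95.255)
Most specific is 205.160.80.0/20.

205.160.80.0/20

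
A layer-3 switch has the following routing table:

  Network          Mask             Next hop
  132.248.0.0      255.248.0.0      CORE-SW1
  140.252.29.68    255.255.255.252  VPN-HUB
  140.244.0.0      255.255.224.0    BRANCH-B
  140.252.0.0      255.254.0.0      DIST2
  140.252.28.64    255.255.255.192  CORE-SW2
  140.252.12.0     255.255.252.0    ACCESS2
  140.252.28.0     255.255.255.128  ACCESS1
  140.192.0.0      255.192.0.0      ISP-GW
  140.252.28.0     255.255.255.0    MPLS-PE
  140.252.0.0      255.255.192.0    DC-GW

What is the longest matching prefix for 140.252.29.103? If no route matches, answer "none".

140.252.0.0/18

Entries matching 140.252.29.103:
  140.192.0.0/10 (140.192.0.0 - 140.255.255.255)
  140.252.0.0/15 (140.252.0.0 - 140.253.255.255)
  140.252.0.0/18 (140.252.0.0 - 140.252.63.255)
Most specific is 140.252.0.0/18.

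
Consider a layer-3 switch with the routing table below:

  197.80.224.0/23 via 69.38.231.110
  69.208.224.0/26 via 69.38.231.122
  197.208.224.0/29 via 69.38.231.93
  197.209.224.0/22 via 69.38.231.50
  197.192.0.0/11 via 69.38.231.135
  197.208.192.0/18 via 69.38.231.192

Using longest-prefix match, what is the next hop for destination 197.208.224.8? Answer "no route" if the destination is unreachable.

69.38.231.192

Routes whose prefix contains 197.208.224.8:
  197.192.0.0/11 (197.192.0.0 - 197.223.255.255) -> 69.38.231.135
  197.208.192.0/18 (197.208.192.0 - 197.208.255.255) -> 69.38.231.192
More-specific entries that do NOT match:
  197.208.224.0/29 (197.208.224.0 - 197.208.224.7) does not contain 197.208.224.8
  69.208.224.0/26 (69.208.224.0 - 69.208.224.63) does not contain 197.208.224.8
  197.80.224.0/23 (197.80.224.0 - 197.80.225.255) does not contain 197.208.224.8
  197.209.224.0/22 (197.209.224.0 - 197.209.227.255) does not contain 197.208.224.8
Longest matching prefix is /18 -> next hop 69.38.231.192.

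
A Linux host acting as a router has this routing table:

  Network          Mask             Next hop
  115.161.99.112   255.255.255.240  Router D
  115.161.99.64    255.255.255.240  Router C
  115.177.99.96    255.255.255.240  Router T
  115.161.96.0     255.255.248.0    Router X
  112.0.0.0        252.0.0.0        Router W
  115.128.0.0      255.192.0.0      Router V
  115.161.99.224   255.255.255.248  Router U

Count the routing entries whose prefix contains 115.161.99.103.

3

Prefixes containing 115.161.99.103:
  112.0.0.0/6 (112.0.0.0 - 115.255.255.255)
  115.128.0.0/10 (115.128.0.0 - 115.191.255.255)
  115.161.96.0/21 (115.161.96.0 - 115.161.103.255)
Total matching entries: 3.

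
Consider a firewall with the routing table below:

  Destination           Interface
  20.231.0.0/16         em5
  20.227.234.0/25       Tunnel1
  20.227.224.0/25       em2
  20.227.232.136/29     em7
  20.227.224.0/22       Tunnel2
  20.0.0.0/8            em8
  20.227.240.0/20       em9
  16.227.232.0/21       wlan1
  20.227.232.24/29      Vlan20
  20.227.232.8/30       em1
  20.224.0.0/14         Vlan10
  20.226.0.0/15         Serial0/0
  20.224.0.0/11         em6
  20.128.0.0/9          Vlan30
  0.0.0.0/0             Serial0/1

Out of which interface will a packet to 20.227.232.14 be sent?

Serial0/0

Routes whose prefix contains 20.227.232.14:
  0.0.0.0/0 (default, matches everything) -> Serial0/1
  20.0.0.0/8 (20.0.0.0 - 20.255.255.255) -> em8
  20.128.0.0/9 (20.128.0.0 - 20.255.255.255) -> Vlan30
  20.224.0.0/11 (20.224.0.0 - 20.255.255.255) -> em6
  20.224.0.0/14 (20.224.0.0 - 20.227.255.255) -> Vlan10
  20.226.0.0/15 (20.226.0.0 - 20.227.255.255) -> Serial0/0
More-specific entries that do NOT match:
  20.227.232.8/30 (20.227.232.8 - 20.227.232.11) does not contain 20.227.232.14
  20.227.232.136/29 (20.227.232.136 - 20.227.232.143) does not contain 20.227.232.14
  20.227.232.24/29 (20.227.232.24 - 20.227.232.31) does not contain 20.227.232.14
  20.227.234.0/25 (20.227.234.0 - 20.227.234.127) does not contain 20.227.232.14
  20.227.224.0/25 (20.227.224.0 - 20.227.224.127) does not contain 20.227.232.14
  20.227.224.0/22 (20.227.224.0 - 20.227.227.255) does not contain 20.227.232.14
  16.227.232.0/21 (16.227.232.0 - 16.227.239.255) does not contain 20.227.232.14
  20.227.240.0/20 (20.227.240.0 - 20.227.255.255) does not contain 20.227.232.14
  20.231.0.0/16 (20.231.0.0 - 20.231.255.255) does not contain 20.227.232.14
Longest matching prefix is /15 -> interface Serial0/0.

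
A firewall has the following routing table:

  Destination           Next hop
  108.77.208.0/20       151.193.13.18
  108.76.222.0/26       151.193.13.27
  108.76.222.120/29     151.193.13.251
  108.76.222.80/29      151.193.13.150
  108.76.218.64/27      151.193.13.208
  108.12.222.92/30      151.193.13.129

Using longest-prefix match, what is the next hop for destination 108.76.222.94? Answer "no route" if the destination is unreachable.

No entry's prefix contains 108.76.222.94; there is no default route.

no route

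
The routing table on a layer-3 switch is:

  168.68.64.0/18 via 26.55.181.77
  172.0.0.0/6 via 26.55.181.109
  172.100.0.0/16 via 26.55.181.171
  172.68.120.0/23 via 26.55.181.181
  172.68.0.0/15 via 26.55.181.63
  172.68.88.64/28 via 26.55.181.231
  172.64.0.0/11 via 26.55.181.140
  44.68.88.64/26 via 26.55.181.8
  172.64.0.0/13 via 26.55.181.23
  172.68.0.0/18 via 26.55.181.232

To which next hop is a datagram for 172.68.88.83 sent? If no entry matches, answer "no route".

26.55.181.63

Routes whose prefix contains 172.68.88.83:
  172.0.0.0/6 (172.0.0.0 - 175.255.255.255) -> 26.55.181.109
  172.64.0.0/11 (172.64.0.0 - 172.95.255.255) -> 26.55.181.140
  172.64.0.0/13 (172.64.0.0 - 172.71.255.255) -> 26.55.181.23
  172.68.0.0/15 (172.68.0.0 - 172.69.255.255) -> 26.55.181.63
More-specific entries that do NOT match:
  172.68.88.64/28 (172.68.88.64 - 172.68.88.79) does not contain 172.68.88.83
  44.68.88.64/26 (44.68.88.64 - 44.68.88.127) does not contain 172.68.88.83
  172.68.120.0/23 (172.68.120.0 - 172.68.121.255) does not contain 172.68.88.83
  168.68.64.0/18 (168.68.64.0 - 168.68.127.255) does not contain 172.68.88.83
  172.68.0.0/18 (172.68.0.0 - 172.68.63.255) does not contain 172.68.88.83
  172.100.0.0/16 (172.100.0.0 - 172.100.255.255) does not contain 172.68.88.83
Longest matching prefix is /15 -> next hop 26.55.181.63.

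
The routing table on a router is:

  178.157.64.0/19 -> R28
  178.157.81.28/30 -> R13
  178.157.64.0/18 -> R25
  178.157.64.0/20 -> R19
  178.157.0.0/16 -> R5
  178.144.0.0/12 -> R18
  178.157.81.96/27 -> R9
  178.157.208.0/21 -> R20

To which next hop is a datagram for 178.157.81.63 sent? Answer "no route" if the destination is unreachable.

Routes whose prefix contains 178.157.81.63:
  178.144.0.0/12 (178.144.0.0 - 178.159.255.255) -> R18
  178.157.0.0/16 (178.157.0.0 - 178.157.255.255) -> R5
  178.157.64.0/18 (178.157.64.0 - 178.157.127.255) -> R25
  178.157.64.0/19 (178.157.64.0 - 178.157.95.255) -> R28
More-specific entries that do NOT match:
  178.157.81.28/30 (178.157.81.28 - 178.157.81.31) does not contain 178.157.81.63
  178.157.81.96/27 (178.157.81.96 - 178.157.81.127) does not contain 178.157.81.63
  178.157.208.0/21 (178.157.208.0 - 178.157.215.255) does not contain 178.157.81.63
  178.157.64.0/20 (178.157.64.0 - 178.157.79.255) does not contain 178.157.81.63
Longest matching prefix is /19 -> next hop R28.

R28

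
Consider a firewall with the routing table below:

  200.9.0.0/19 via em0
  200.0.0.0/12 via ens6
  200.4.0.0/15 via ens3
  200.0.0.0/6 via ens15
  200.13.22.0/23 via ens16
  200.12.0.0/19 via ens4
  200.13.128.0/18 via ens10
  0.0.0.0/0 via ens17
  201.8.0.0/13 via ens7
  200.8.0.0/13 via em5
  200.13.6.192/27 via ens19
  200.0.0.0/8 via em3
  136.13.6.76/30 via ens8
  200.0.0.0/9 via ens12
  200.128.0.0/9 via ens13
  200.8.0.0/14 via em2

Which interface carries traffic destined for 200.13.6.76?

Routes whose prefix contains 200.13.6.76:
  0.0.0.0/0 (default, matches everything) -> ens17
  200.0.0.0/6 (200.0.0.0 - 203.255.255.255) -> ens15
  200.0.0.0/8 (200.0.0.0 - 200.255.255.255) -> em3
  200.0.0.0/9 (200.0.0.0 - 200.127.255.255) -> ens12
  200.0.0.0/12 (200.0.0.0 - 200.15.255.255) -> ens6
  200.8.0.0/13 (200.8.0.0 - 200.15.255.255) -> em5
More-specific entries that do NOT match:
  136.13.6.76/30 (136.13.6.76 - 136.13.6.79) does not contain 200.13.6.76
  200.13.6.192/27 (200.13.6.192 - 200.13.6.223) does not contain 200.13.6.76
  200.13.22.0/23 (200.13.22.0 - 200.13.23.255) does not contain 200.13.6.76
  200.9.0.0/19 (200.9.0.0 - 200.9.31.255) does not contain 200.13.6.76
  200.12.0.0/19 (200.12.0.0 - 200.12.31.255) does not contain 200.13.6.76
  200.13.128.0/18 (200.13.128.0 - 200.13.191.255) does not contain 200.13.6.76
  200.4.0.0/15 (200.4.0.0 - 200.5.255.255) does not contain 200.13.6.76
  200.8.0.0/14 (200.8.0.0 - 200.11.255.255) does not contain 200.13.6.76
Longest matching prefix is /13 -> interface em5.

em5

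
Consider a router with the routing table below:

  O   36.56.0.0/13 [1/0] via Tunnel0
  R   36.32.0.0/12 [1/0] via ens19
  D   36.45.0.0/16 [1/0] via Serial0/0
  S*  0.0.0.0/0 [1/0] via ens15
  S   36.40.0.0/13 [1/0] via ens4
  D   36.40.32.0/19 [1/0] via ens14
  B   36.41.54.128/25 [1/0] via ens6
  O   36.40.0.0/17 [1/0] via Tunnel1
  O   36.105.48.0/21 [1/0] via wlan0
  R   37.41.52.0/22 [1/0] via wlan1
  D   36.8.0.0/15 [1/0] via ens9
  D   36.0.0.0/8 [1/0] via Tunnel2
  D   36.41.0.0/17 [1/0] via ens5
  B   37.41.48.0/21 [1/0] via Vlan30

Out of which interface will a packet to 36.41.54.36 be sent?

Routes whose prefix contains 36.41.54.36:
  0.0.0.0/0 (default, matches everything) -> ens15
  36.0.0.0/8 (36.0.0.0 - 36.255.255.255) -> Tunnel2
  36.32.0.0/12 (36.32.0.0 - 36.47.255.255) -> ens19
  36.40.0.0/13 (36.40.0.0 - 36.47.255.255) -> ens4
  36.41.0.0/17 (36.41.0.0 - 36.41.127.255) -> ens5
More-specific entries that do NOT match:
  36.41.54.128/25 (36.41.54.128 - 36.41.54.255) does not contain 36.41.54.36
  37.41.52.0/22 (37.41.52.0 - 37.41.55.255) does not contain 36.41.54.36
  36.105.48.0/21 (36.105.48.0 - 36.105.55.255) does not contain 36.41.54.36
  37.41.48.0/21 (37.41.48.0 - 37.41.55.255) does not contain 36.41.54.36
  36.40.32.0/19 (36.40.32.0 - 36.40.63.255) does not contain 36.41.54.36
Longest matching prefix is /17 -> interface ens5.

ens5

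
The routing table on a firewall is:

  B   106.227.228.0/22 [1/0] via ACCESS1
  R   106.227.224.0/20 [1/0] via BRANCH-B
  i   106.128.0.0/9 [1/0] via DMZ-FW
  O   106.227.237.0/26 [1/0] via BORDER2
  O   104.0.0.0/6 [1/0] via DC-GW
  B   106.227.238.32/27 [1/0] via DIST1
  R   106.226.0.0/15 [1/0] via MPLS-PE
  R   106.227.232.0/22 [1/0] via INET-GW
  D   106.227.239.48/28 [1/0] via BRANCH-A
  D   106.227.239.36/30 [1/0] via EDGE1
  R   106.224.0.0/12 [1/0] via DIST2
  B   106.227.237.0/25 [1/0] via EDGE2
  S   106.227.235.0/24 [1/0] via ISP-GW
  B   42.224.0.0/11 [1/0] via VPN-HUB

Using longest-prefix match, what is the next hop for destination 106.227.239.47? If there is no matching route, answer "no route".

BRANCH-B

Routes whose prefix contains 106.227.239.47:
  104.0.0.0/6 (104.0.0.0 - 107.255.255.255) -> DC-GW
  106.128.0.0/9 (106.128.0.0 - 106.255.255.255) -> DMZ-FW
  106.224.0.0/12 (106.224.0.0 - 106.239.255.255) -> DIST2
  106.226.0.0/15 (106.226.0.0 - 106.227.255.255) -> MPLS-PE
  106.227.224.0/20 (106.227.224.0 - 106.227.239.255) -> BRANCH-B
More-specific entries that do NOT match:
  106.227.239.36/30 (106.227.239.36 - 106.227.239.39) does not contain 106.227.239.47
  106.227.239.48/28 (106.227.239.48 - 106.227.239.63) does not contain 106.227.239.47
  106.227.238.32/27 (106.227.238.32 - 106.227.238.63) does not contain 106.227.239.47
  106.227.237.0/26 (106.227.237.0 - 106.227.237.63) does not contain 106.227.239.47
  106.227.237.0/25 (106.227.237.0 - 106.227.237.127) does not contain 106.227.239.47
  106.227.235.0/24 (106.227.235.0 - 106.227.235.255) does not contain 106.227.239.47
  106.227.228.0/22 (106.227.228.0 - 106.227.231.255) does not contain 106.227.239.47
  106.227.232.0/22 (106.227.232.0 - 106.227.235.255) does not contain 106.227.239.47
Longest matching prefix is /20 -> next hop BRANCH-B.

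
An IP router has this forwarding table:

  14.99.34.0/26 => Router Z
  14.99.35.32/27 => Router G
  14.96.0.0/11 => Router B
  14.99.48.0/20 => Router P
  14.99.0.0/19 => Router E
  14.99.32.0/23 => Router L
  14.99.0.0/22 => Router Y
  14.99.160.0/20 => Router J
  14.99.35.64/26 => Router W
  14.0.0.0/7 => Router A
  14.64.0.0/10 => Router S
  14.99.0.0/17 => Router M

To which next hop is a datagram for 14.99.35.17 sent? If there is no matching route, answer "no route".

Router M

Routes whose prefix contains 14.99.35.17:
  14.0.0.0/7 (14.0.0.0 - 15.255.255.255) -> Router A
  14.64.0.0/10 (14.64.0.0 - 14.127.255.255) -> Router S
  14.96.0.0/11 (14.96.0.0 - 14.127.255.255) -> Router B
  14.99.0.0/17 (14.99.0.0 - 14.99.127.255) -> Router M
More-specific entries that do NOT match:
  14.99.35.32/27 (14.99.35.32 - 14.99.35.63) does not contain 14.99.35.17
  14.99.34.0/26 (14.99.34.0 - 14.99.34.63) does not contain 14.99.35.17
  14.99.35.64/26 (14.99.35.64 - 14.99.35.127) does not contain 14.99.35.17
  14.99.32.0/23 (14.99.32.0 - 14.99.33.255) does not contain 14.99.35.17
  14.99.0.0/22 (14.99.0.0 - 14.99.3.255) does not contain 14.99.35.17
  14.99.48.0/20 (14.99.48.0 - 14.99.63.255) does not contain 14.99.35.17
  14.99.160.0/20 (14.99.160.0 - 14.99.175.255) does not contain 14.99.35.17
  14.99.0.0/19 (14.99.0.0 - 14.99.31.255) does not contain 14.99.35.17
Longest matching prefix is /17 -> next hop Router M.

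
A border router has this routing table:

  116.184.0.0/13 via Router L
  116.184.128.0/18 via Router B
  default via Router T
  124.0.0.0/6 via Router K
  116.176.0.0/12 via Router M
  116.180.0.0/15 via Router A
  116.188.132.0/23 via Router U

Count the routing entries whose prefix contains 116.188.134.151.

Prefixes containing 116.188.134.151:
  0.0.0.0/0 (default, matches everything)
  116.176.0.0/12 (116.176.0.0 - 116.191.255.255)
  116.184.0.0/13 (116.184.0.0 - 116.191.255.255)
Total matching entries: 3.

3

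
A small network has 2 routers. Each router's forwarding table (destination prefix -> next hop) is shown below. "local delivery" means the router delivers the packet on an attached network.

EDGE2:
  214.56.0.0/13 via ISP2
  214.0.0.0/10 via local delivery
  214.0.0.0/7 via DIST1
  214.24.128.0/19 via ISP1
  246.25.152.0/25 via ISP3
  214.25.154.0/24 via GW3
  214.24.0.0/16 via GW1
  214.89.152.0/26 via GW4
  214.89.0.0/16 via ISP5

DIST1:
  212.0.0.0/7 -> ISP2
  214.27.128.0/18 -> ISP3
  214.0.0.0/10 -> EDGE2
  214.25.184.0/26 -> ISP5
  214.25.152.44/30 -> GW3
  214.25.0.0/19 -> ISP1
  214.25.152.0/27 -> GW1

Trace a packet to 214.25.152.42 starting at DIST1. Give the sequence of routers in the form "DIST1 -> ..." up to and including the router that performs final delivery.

DIST1 -> EDGE2

At DIST1: longest match for 214.25.152.42 is 214.0.0.0/10 -> EDGE2
At EDGE2: longest match for 214.25.152.42 is 214.0.0.0/10 -> local delivery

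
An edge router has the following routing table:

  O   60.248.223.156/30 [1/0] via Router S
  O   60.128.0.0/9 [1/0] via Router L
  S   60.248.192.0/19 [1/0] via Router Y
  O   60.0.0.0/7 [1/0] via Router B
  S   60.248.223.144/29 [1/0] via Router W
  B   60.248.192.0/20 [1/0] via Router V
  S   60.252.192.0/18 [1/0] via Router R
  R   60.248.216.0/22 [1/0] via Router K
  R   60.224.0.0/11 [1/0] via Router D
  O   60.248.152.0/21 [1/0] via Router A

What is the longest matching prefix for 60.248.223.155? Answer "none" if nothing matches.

60.248.192.0/19

Entries matching 60.248.223.155:
  60.0.0.0/7 (60.0.0.0 - 61.255.255.255)
  60.128.0.0/9 (60.128.0.0 - 60.255.255.255)
  60.224.0.0/11 (60.224.0.0 - 60.255.255.255)
  60.248.192.0/19 (60.248.192.0 - 60.248.223.255)
Most specific is 60.248.192.0/19.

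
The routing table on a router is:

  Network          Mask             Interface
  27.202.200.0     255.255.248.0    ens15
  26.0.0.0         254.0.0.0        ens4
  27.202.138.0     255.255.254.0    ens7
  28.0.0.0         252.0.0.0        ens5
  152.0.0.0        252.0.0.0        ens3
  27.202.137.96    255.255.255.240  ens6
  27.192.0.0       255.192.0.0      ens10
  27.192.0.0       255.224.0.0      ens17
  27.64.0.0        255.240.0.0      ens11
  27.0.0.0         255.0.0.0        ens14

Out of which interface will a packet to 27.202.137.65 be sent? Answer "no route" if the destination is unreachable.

Routes whose prefix contains 27.202.137.65:
  26.0.0.0/7 (26.0.0.0 - 27.255.255.255) -> ens4
  27.0.0.0/8 (27.0.0.0 - 27.255.255.255) -> ens14
  27.192.0.0/10 (27.192.0.0 - 27.255.255.255) -> ens10
  27.192.0.0/11 (27.192.0.0 - 27.223.255.255) -> ens17
More-specific entries that do NOT match:
  27.202.137.96/28 (27.202.137.96 - 27.202.137.111) does not contain 27.202.137.65
  27.202.138.0/23 (27.202.138.0 - 27.202.139.255) does not contain 27.202.137.65
  27.202.200.0/21 (27.202.200.0 - 27.202.207.255) does not contain 27.202.137.65
  27.64.0.0/12 (27.64.0.0 - 27.79.255.255) does not contain 27.202.137.65
Longest matching prefix is /11 -> interface ens17.

ens17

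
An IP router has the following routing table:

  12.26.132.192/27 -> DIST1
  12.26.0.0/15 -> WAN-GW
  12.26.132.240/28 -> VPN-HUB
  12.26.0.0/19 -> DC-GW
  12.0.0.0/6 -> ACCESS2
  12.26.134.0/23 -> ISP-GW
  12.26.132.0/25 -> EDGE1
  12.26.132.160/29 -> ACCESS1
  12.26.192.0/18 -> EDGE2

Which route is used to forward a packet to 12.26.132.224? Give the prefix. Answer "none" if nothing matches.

12.26.0.0/15

Entries matching 12.26.132.224:
  12.0.0.0/6 (12.0.0.0 - 15.255.255.255)
  12.26.0.0/15 (12.26.0.0 - 12.27.255.255)
Most specific is 12.26.0.0/15.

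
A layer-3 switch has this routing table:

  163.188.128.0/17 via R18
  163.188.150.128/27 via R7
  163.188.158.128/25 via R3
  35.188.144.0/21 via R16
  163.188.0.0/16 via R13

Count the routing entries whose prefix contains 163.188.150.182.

2

Prefixes containing 163.188.150.182:
  163.188.0.0/16 (163.188.0.0 - 163.188.255.255)
  163.188.128.0/17 (163.188.128.0 - 163.188.255.255)
Total matching entries: 2.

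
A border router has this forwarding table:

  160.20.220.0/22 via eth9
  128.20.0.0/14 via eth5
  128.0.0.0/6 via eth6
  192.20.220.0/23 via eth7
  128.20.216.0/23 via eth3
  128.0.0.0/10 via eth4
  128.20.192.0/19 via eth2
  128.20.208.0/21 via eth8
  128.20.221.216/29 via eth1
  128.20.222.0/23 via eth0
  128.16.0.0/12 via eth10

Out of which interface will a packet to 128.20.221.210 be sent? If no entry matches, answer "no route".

Routes whose prefix contains 128.20.221.210:
  128.0.0.0/6 (128.0.0.0 - 131.255.255.255) -> eth6
  128.0.0.0/10 (128.0.0.0 - 128.63.255.255) -> eth4
  128.16.0.0/12 (128.16.0.0 - 128.31.255.255) -> eth10
  128.20.0.0/14 (128.20.0.0 - 128.23.255.255) -> eth5
  128.20.192.0/19 (128.20.192.0 - 128.20.223.255) -> eth2
More-specific entries that do NOT match:
  128.20.221.216/29 (128.20.221.216 - 128.20.221.223) does not contain 128.20.221.210
  192.20.220.0/23 (192.20.220.0 - 192.20.221.255) does not contain 128.20.221.210
  128.20.216.0/23 (128.20.216.0 - 128.20.217.255) does not contain 128.20.221.210
  128.20.222.0/23 (128.20.222.0 - 128.20.223.255) does not contain 128.20.221.210
  160.20.220.0/22 (160.20.220.0 - 160.20.223.255) does not contain 128.20.221.210
  128.20.208.0/21 (128.20.208.0 - 128.20.215.255) does not contain 128.20.221.210
Longest matching prefix is /19 -> interface eth2.

eth2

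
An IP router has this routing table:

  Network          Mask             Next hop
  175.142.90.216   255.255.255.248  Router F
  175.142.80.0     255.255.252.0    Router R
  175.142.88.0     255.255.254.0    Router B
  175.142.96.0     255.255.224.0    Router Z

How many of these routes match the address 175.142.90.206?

No listed prefix contains 175.142.90.206.
Total matching entries: 0.

0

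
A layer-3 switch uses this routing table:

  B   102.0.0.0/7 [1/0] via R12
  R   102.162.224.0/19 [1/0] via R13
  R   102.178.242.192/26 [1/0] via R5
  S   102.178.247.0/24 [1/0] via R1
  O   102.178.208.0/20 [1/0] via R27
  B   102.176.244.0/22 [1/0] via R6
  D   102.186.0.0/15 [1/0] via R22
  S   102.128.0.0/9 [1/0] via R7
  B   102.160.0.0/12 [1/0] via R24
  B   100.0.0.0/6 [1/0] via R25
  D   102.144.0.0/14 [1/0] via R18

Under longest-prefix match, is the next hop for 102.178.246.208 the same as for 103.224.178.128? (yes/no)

102.178.246.208: longest match 102.128.0.0/9 -> R7
103.224.178.128: longest match 102.0.0.0/7 -> R12

no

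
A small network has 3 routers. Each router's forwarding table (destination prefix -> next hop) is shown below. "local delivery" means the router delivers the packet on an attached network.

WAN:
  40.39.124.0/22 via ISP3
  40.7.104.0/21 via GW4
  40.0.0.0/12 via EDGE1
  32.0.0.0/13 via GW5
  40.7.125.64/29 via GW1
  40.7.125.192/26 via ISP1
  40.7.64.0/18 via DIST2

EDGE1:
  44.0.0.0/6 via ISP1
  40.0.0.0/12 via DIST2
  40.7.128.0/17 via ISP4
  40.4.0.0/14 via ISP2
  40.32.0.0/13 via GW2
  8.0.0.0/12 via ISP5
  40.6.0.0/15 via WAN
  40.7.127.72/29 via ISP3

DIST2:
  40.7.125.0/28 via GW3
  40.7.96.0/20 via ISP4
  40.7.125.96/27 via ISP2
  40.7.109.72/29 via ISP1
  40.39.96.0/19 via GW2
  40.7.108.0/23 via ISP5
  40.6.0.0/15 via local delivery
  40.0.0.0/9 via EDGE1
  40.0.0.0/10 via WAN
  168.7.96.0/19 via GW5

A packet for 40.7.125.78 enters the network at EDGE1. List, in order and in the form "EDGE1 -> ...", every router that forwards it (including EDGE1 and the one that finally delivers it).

At EDGE1: longest match for 40.7.125.78 is 40.6.0.0/15 -> WAN
At WAN: longest match for 40.7.125.78 is 40.7.64.0/18 -> DIST2
At DIST2: longest match for 40.7.125.78 is 40.6.0.0/15 -> local delivery

EDGE1 -> WAN -> DIST2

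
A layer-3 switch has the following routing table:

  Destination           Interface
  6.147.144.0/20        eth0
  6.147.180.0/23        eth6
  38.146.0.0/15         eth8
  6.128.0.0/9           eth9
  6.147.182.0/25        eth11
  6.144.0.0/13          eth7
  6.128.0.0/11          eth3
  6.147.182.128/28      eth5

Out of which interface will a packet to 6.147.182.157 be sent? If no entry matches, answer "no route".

Routes whose prefix contains 6.147.182.157:
  6.128.0.0/9 (6.128.0.0 - 6.255.255.255) -> eth9
  6.128.0.0/11 (6.128.0.0 - 6.159.255.255) -> eth3
  6.144.0.0/13 (6.144.0.0 - 6.151.255.255) -> eth7
More-specific entries that do NOT match:
  6.147.182.128/28 (6.147.182.128 - 6.147.182.143) does not contain 6.147.182.157
  6.147.182.0/25 (6.147.182.0 - 6.147.182.127) does not contain 6.147.182.157
  6.147.180.0/23 (6.147.180.0 - 6.147.181.255) does not contain 6.147.182.157
  6.147.144.0/20 (6.147.144.0 - 6.147.159.255) does not contain 6.147.182.157
  38.146.0.0/15 (38.146.0.0 - 38.147.255.255) does not contain 6.147.182.157
Longest matching prefix is /13 -> interface eth7.

eth7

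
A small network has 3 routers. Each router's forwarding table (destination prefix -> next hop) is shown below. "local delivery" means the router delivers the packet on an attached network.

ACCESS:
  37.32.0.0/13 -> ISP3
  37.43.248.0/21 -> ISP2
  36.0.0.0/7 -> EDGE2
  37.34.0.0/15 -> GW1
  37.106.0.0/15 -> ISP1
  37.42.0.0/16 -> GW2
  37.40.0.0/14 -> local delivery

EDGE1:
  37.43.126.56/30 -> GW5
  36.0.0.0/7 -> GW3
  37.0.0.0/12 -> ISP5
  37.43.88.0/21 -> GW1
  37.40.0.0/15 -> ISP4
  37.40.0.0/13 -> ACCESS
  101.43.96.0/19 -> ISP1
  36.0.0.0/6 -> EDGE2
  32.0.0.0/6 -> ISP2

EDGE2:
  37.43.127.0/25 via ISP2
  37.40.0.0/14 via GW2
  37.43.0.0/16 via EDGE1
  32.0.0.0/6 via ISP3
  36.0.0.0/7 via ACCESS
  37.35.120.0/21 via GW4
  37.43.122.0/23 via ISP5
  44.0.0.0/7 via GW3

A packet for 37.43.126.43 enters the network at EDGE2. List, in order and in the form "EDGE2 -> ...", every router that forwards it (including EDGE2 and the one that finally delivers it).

At EDGE2: longest match for 37.43.126.43 is 37.43.0.0/16 -> EDGE1
At EDGE1: longest match for 37.43.126.43 is 37.40.0.0/13 -> ACCESS
At ACCESS: longest match for 37.43.126.43 is 37.40.0.0/14 -> local delivery

EDGE2 -> EDGE1 -> ACCESS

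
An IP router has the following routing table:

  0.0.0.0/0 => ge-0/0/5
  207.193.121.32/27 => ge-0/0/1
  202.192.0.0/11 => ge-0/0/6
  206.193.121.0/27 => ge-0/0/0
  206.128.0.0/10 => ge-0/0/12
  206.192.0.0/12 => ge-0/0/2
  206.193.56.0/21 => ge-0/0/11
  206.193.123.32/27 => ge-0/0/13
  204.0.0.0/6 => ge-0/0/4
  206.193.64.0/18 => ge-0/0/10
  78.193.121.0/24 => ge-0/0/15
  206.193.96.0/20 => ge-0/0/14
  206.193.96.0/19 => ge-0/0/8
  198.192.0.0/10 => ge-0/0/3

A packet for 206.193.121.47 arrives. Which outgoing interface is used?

ge-0/0/8

Routes whose prefix contains 206.193.121.47:
  0.0.0.0/0 (default, matches everything) -> ge-0/0/5
  204.0.0.0/6 (204.0.0.0 - 207.255.255.255) -> ge-0/0/4
  206.192.0.0/12 (206.192.0.0 - 206.207.255.255) -> ge-0/0/2
  206.193.64.0/18 (206.193.64.0 - 206.193.127.255) -> ge-0/0/10
  206.193.96.0/19 (206.193.96.0 - 206.193.127.255) -> ge-0/0/8
More-specific entries that do NOT match:
  207.193.121.32/27 (207.193.121.32 - 207.193.121.63) does not contain 206.193.121.47
  206.193.121.0/27 (206.193.121.0 - 206.193.121.31) does not contain 206.193.121.47
  206.193.123.32/27 (206.193.123.32 - 206.193.123.63) does not contain 206.193.121.47
  78.193.121.0/24 (78.193.121.0 - 78.193.121.255) does not contain 206.193.121.47
  206.193.56.0/21 (206.193.56.0 - 206.193.63.255) does not contain 206.193.121.47
  206.193.96.0/20 (206.193.96.0 - 206.193.111.255) does not contain 206.193.121.47
Longest matching prefix is /19 -> interface ge-0/0/8.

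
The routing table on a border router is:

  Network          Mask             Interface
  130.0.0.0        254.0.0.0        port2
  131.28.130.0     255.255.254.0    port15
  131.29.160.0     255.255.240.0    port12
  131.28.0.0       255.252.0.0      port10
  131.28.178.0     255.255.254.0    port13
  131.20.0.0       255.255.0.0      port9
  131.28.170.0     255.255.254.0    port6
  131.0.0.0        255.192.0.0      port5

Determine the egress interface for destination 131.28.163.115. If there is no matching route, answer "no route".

Routes whose prefix contains 131.28.163.115:
  130.0.0.0/7 (130.0.0.0 - 131.255.255.255) -> port2
  131.0.0.0/10 (131.0.0.0 - 131.63.255.255) -> port5
  131.28.0.0/14 (131.28.0.0 - 131.31.255.255) -> port10
More-specific entries that do NOT match:
  131.28.130.0/23 (131.28.130.0 - 131.28.131.255) does not contain 131.28.163.115
  131.28.178.0/23 (131.28.178.0 - 131.28.179.255) does not contain 131.28.163.115
  131.28.170.0/23 (131.28.170.0 - 131.28.171.255) does not contain 131.28.163.115
  131.29.160.0/20 (131.29.160.0 - 131.29.175.255) does not contain 131.28.163.115
  131.20.0.0/16 (131.20.0.0 - 131.20.255.255) does not contain 131.28.163.115
Longest matching prefix is /14 -> interface port10.

port10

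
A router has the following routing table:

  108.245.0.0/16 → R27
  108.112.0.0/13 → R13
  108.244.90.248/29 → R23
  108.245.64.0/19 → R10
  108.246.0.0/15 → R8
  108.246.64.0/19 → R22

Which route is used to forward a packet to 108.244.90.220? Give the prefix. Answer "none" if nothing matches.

none

108.244.90.220 is outside every listed prefix and there is no default route.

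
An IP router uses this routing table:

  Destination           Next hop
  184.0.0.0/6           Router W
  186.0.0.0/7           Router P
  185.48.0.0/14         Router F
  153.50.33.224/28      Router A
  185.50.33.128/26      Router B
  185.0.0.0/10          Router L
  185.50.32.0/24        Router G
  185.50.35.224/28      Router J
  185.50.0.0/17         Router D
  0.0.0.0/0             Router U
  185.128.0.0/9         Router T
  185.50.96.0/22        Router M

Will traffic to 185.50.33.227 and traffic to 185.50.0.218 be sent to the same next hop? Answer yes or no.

yes

185.50.33.227: longest match 185.50.0.0/17 -> Router D
185.50.0.218: longest match 185.50.0.0/17 -> Router D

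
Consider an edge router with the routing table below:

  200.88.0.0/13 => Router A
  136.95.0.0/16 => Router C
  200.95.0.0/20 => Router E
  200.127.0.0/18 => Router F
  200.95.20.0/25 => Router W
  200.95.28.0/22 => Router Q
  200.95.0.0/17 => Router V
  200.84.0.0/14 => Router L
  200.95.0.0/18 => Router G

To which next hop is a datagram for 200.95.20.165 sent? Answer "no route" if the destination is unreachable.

Router G

Routes whose prefix contains 200.95.20.165:
  200.88.0.0/13 (200.88.0.0 - 200.95.255.255) -> Router A
  200.95.0.0/17 (200.95.0.0 - 200.95.127.255) -> Router V
  200.95.0.0/18 (200.95.0.0 - 200.95.63.255) -> Router G
More-specific entries that do NOT match:
  200.95.20.0/25 (200.95.20.0 - 200.95.20.127) does not contain 200.95.20.165
  200.95.28.0/22 (200.95.28.0 - 200.95.31.255) does not contain 200.95.20.165
  200.95.0.0/20 (200.95.0.0 - 200.95.15.255) does not contain 200.95.20.165
Longest matching prefix is /18 -> next hop Router G.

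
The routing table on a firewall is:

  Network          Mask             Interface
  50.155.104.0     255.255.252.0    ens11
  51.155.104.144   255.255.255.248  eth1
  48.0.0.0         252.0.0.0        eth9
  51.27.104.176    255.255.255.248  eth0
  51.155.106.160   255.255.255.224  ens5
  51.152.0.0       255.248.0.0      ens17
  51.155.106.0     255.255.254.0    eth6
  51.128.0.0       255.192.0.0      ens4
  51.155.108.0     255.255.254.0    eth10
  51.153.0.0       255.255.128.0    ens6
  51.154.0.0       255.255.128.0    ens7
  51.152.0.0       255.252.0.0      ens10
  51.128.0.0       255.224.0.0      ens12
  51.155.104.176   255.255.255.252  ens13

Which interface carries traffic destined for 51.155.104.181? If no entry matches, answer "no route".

ens10

Routes whose prefix contains 51.155.104.181:
  48.0.0.0/6 (48.0.0.0 - 51.255.255.255) -> eth9
  51.128.0.0/10 (51.128.0.0 - 51.191.255.255) -> ens4
  51.128.0.0/11 (51.128.0.0 - 51.159.255.255) -> ens12
  51.152.0.0/13 (51.152.0.0 - 51.159.255.255) -> ens17
  51.152.0.0/14 (51.152.0.0 - 51.155.255.255) -> ens10
More-specific entries that do NOT match:
  51.155.104.176/30 (51.155.104.176 - 51.155.104.179) does not contain 51.155.104.181
  51.155.104.144/29 (51.155.104.144 - 51.155.104.151) does not contain 51.155.104.181
  51.27.104.176/29 (51.27.104.176 - 51.27.104.183) does not contain 51.155.104.181
  51.155.106.160/27 (51.155.106.160 - 51.155.106.191) does not contain 51.155.104.181
  51.155.106.0/23 (51.155.106.0 - 51.155.107.255) does not contain 51.155.104.181
  51.155.108.0/23 (51.155.108.0 - 51.155.109.255) does not contain 51.155.104.181
  50.155.104.0/22 (50.155.104.0 - 50.155.107.255) does not contain 51.155.104.181
  51.153.0.0/17 (51.153.0.0 - 51.153.127.255) does not contain 51.155.104.181
  51.154.0.0/17 (51.154.0.0 - 51.154.127.255) does not contain 51.155.104.181
Longest matching prefix is /14 -> interface ens10.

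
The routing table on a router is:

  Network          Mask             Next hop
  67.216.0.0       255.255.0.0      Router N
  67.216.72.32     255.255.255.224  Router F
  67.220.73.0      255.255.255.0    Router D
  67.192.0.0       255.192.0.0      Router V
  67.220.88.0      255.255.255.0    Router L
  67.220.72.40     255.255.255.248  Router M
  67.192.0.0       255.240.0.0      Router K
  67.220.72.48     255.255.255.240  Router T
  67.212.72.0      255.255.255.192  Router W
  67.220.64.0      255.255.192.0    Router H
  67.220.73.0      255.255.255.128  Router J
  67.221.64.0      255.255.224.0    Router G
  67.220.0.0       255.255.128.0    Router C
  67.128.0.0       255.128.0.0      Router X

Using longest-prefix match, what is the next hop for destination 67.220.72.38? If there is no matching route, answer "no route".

Router H

Routes whose prefix contains 67.220.72.38:
  67.128.0.0/9 (67.128.0.0 - 67.255.255.255) -> Router X
  67.192.0.0/10 (67.192.0.0 - 67.255.255.255) -> Router V
  67.220.0.0/17 (67.220.0.0 - 67.220.127.255) -> Router C
  67.220.64.0/18 (67.220.64.0 - 67.220.127.255) -> Router H
More-specific entries that do NOT match:
  67.220.72.40/29 (67.220.72.40 - 67.220.72.47) does not contain 67.220.72.38
  67.220.72.48/28 (67.220.72.48 - 67.220.72.63) does not contain 67.220.72.38
  67.216.72.32/27 (67.216.72.32 - 67.216.72.63) does not contain 67.220.72.38
  67.212.72.0/26 (67.212.72.0 - 67.212.72.63) does not contain 67.220.72.38
  67.220.73.0/25 (67.220.73.0 - 67.220.73.127) does not contain 67.220.72.38
  67.220.73.0/24 (67.220.73.0 - 67.220.73.255) does not contain 67.220.72.38
  67.220.88.0/24 (67.220.88.0 - 67.220.88.255) does not contain 67.220.72.38
  67.221.64.0/19 (67.221.64.0 - 67.221.95.255) does not contain 67.220.72.38
Longest matching prefix is /18 -> next hop Router H.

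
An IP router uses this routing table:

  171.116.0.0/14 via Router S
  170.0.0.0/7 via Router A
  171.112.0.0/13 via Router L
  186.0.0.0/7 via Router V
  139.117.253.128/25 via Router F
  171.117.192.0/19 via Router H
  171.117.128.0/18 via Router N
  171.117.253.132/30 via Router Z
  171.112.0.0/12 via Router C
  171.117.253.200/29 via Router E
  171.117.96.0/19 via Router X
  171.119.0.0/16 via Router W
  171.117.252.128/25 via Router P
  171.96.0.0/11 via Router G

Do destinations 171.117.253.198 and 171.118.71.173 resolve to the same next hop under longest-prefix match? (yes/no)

yes

171.117.253.198: longest match 171.116.0.0/14 -> Router S
171.118.71.173: longest match 171.116.0.0/14 -> Router S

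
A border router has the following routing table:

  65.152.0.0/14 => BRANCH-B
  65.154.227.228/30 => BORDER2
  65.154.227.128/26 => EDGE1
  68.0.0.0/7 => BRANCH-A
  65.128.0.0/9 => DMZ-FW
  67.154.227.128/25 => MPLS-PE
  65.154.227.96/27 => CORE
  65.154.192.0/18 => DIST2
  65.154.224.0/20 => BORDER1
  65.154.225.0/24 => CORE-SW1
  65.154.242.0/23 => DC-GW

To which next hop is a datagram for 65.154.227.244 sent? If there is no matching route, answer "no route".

BORDER1

Routes whose prefix contains 65.154.227.244:
  65.128.0.0/9 (65.128.0.0 - 65.255.255.255) -> DMZ-FW
  65.152.0.0/14 (65.152.0.0 - 65.155.255.255) -> BRANCH-B
  65.154.192.0/18 (65.154.192.0 - 65.154.255.255) -> DIST2
  65.154.224.0/20 (65.154.224.0 - 65.154.239.255) -> BORDER1
More-specific entries that do NOT match:
  65.154.227.228/30 (65.154.227.228 - 65.154.227.231) does not contain 65.154.227.244
  65.154.227.96/27 (65.154.227.96 - 65.154.227.127) does not contain 65.154.227.244
  65.154.227.128/26 (65.154.227.128 - 65.154.227.191) does not contain 65.154.227.244
  67.154.227.128/25 (67.154.227.128 - 67.154.227.255) does not contain 65.154.227.244
  65.154.225.0/24 (65.154.225.0 - 65.154.225.255) does not contain 65.154.227.244
  65.154.242.0/23 (65.154.242.0 - 65.154.243.255) does not contain 65.154.227.244
Longest matching prefix is /20 -> next hop BORDER1.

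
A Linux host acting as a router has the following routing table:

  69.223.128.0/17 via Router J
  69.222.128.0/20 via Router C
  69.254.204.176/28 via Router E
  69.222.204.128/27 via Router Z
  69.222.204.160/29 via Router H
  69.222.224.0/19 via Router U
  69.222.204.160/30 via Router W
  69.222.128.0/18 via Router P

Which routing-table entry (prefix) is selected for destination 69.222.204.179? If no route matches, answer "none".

69.222.204.179 is outside every listed prefix and there is no default route.

none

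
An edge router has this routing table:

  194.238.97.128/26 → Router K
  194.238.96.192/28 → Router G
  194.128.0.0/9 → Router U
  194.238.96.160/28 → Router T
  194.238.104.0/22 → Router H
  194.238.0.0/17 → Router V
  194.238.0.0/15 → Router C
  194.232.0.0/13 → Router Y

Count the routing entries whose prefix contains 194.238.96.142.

4

Prefixes containing 194.238.96.142:
  194.128.0.0/9 (194.128.0.0 - 194.255.255.255)
  194.232.0.0/13 (194.232.0.0 - 194.239.255.255)
  194.238.0.0/15 (194.238.0.0 - 194.239.255.255)
  194.238.0.0/17 (194.238.0.0 - 194.238.127.255)
Total matching entries: 4.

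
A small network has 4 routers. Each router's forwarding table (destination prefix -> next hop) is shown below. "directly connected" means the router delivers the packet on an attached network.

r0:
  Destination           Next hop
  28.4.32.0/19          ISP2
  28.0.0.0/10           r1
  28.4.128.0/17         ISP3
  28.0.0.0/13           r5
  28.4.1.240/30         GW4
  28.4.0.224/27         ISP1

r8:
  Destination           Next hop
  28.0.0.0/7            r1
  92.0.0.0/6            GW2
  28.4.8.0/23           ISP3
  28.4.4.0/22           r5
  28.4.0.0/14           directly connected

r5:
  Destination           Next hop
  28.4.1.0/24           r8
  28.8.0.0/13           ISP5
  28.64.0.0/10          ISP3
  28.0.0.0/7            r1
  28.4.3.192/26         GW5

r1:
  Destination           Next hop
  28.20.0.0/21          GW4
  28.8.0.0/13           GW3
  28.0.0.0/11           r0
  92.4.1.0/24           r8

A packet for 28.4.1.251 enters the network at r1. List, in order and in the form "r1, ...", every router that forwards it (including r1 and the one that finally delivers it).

At r1: longest match for 28.4.1.251 is 28.0.0.0/11 -> r0
At r0: longest match for 28.4.1.251 is 28.0.0.0/13 -> r5
At r5: longest match for 28.4.1.251 is 28.4.1.0/24 -> r8
At r8: longest match for 28.4.1.251 is 28.4.0.0/14 -> directly connected

r1, r0, r5, r8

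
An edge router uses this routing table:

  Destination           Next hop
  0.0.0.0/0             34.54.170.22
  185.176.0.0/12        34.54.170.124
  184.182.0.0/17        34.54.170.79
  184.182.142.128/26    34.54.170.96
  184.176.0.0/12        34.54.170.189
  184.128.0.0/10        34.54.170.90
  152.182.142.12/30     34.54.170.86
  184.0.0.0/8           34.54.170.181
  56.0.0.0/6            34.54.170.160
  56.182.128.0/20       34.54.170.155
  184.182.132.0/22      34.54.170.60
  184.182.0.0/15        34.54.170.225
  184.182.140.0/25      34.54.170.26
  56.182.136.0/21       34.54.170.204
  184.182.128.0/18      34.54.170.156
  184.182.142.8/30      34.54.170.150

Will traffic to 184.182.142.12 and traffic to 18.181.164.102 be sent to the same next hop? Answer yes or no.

184.182.142.12: longest match 184.182.128.0/18 -> 34.54.170.156
18.181.164.102: longest match 0.0.0.0/0 -> 34.54.170.22

no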